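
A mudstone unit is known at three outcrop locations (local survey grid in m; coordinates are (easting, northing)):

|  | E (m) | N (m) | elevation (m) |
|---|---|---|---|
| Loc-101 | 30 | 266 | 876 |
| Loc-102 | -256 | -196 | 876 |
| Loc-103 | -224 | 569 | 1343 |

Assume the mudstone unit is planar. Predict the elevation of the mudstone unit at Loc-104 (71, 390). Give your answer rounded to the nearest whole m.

Let the plane be z = a·E + b·N + c.
Loc-102−Loc-101: −286a − 462b = 0;  Loc-103−Loc-101: −254a + 303b = 467.
Solving gives a = −1.05759, b = 0.65470.
Then c = 876 − a·30 − b·266 = 733.58.
At (71, 390): z = −75.1 + 255.3 + 733.58 = 913.8 m.

914 m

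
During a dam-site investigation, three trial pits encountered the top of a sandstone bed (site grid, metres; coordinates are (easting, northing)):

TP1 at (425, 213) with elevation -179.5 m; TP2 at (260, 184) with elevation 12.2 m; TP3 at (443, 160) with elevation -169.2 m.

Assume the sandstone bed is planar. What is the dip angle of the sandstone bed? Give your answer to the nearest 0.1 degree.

50.2°

Two edge vectors: TP1→TP2 = (-165, -29, 191.7), TP1→TP3 = (18, -53, 10.3).
Normal n = (TP1→TP2) × (TP1→TP3) = (9861.4, 5150.1, 9267).
So ∂z/∂E = −n_x/n_z = −1.06414 and ∂z/∂N = −n_y/n_z = −0.55575.
Gradient magnitude |∇z| = √(a² + b²) = √(1.13240 + 0.30885) = 1.20052.
True dip = arctan(1.20052) = 50.2°, dipping toward ENE (azimuth ≈ 062°).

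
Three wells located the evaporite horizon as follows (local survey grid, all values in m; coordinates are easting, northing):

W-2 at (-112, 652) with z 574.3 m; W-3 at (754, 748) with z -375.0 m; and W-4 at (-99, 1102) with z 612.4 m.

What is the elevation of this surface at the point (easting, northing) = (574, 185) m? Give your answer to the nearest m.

Let the plane be z = a·easting + b·northing + c.
W-3−W-2: 866a + 96b = −949.3;  W-4−W-2: 13a + 450b = 38.1.
Solving gives a = −1.10913, b = 0.11671.
Then c = 574.3 − a·-112 − b·652 = 373.98.
At (574, 185): z = −636.6 + 21.6 + 373.98 = -241.1 m.

-241 m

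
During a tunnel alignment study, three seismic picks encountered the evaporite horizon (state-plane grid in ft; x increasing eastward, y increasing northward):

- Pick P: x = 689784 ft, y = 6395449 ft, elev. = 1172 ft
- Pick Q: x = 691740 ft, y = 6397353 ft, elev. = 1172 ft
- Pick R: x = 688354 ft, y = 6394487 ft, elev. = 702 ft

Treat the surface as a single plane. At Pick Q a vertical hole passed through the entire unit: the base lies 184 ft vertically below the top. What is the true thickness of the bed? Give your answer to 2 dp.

Let the plane be z = a·x + b·y + c.
Pick Q−Pick P: 1956a + 1904b = 0;  Pick R−Pick P: −1430a − 962b = −470.
Solving gives a = 1.06401, b = −1.09306.
|∇z| = √(a²+b²) = 1.52542, so dip δ = arctan(1.52542) = 56.75°.
True thickness = vertical thickness × cos δ = 184 × cos 56.75° = 100.88 ft.

100.88 ft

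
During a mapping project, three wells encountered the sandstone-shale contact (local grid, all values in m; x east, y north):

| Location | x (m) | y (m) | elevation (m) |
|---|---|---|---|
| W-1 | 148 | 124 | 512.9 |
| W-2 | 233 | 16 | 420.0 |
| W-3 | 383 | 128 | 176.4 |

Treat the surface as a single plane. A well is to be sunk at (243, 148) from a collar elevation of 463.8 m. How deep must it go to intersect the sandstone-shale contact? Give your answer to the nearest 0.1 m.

Let the plane be z = a·x + b·y + c.
W-2−W-1: 85a − 108b = −92.9;  W-3−W-1: 235a + 4b = −336.5.
Solving gives a = −1.42743, b = −0.26326.
Then c = 512.9 − a·148 − b·124 = 756.80.
At (243, 148): z_contact = −346.87 − 38.96 + 756.80 = 370.98 m.
Depth below ground = 463.8 − 370.98 = 92.8 m.

92.8 m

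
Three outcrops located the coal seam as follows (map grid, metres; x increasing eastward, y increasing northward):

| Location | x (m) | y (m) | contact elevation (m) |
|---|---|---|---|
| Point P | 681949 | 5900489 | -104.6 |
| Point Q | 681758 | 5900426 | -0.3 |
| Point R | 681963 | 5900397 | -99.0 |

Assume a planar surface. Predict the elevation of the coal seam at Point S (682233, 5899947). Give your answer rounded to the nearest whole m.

Two edge vectors: Point P→Point Q = (-191, -63, 104.3), Point P→Point R = (14, -92, 5.6).
Normal n = (Point P→Point Q) × (Point P→Point R) = (9242.8, 2529.8, 18454).
So ∂z/∂x = −n_x/n_z = −0.50085618 and ∂z/∂y = −n_y/n_z = −0.13708681.
Intercept c from Point P: -104.6 + 341558.37 + 808879.22 = 1150332.99.
At (682233, 5899947): z = −341700.6 − 808804.9 + 1150332.99 = -172.5 m.

-173 m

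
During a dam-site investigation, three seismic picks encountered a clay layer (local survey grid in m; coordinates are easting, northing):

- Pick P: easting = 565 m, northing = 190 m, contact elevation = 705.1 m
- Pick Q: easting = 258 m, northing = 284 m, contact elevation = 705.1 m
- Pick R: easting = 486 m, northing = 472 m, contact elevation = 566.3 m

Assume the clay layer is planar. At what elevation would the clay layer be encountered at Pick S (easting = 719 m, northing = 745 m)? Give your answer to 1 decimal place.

Let the plane be z = a·easting + b·northing + c.
Pick Q−Pick P: −307a + 94b = 0;  Pick R−Pick P: −79a + 282b = −138.8.
Solving gives a = −0.16485, b = −0.53838.
Then c = 705.1 − a·565 − b·190 = 900.53.
At (719, 745): z = −118.5 − 401.1 + 900.53 = 380.9 m.

380.9 m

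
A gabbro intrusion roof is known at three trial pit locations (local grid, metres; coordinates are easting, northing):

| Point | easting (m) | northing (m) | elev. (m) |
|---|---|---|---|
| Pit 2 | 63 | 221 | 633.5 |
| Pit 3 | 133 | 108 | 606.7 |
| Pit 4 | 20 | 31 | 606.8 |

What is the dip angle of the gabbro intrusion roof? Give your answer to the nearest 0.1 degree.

Let the plane be z = a·easting + b·northing + c.
Pit 3−Pit 2: 70a − 113b = −26.8;  Pit 4−Pit 2: −43a − 190b = −26.7.
Solving gives a = −0.11426, b = 0.16639.
Gradient magnitude |∇z| = √(a² + b²) = √(0.01306 + 0.02768) = 0.20184.
True dip = arctan(0.20184) = 11.4°, dipping toward SE (azimuth ≈ 146°).

11.4°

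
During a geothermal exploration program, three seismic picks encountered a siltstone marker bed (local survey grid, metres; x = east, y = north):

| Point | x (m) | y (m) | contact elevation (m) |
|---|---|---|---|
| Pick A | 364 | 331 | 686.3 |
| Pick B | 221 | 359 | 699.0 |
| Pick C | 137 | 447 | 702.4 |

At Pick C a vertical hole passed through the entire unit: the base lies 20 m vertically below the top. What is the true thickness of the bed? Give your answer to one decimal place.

19.9 m

Two edge vectors: Pick A→Pick B = (-143, 28, 12.7), Pick A→Pick C = (-227, 116, 16.1).
Normal n = (Pick A→Pick B) × (Pick A→Pick C) = (-1022.4, -580.6, -10232).
So ∂z/∂x = −n_x/n_z = −0.09992 and ∂z/∂y = −n_y/n_z = −0.05674.
|∇z| = √(a²+b²) = 0.11491, so dip δ = arctan(0.11491) = 6.56°.
True thickness = vertical thickness × cos δ = 20 × cos 6.56° = 19.9 m.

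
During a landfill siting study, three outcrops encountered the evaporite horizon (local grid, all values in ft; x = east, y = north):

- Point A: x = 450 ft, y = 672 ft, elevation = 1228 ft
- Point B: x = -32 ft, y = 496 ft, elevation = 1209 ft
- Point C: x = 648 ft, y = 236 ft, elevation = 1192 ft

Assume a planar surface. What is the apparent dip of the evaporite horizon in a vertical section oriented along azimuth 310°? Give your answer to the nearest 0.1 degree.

2.8°

Two edge vectors: Point A→Point B = (-482, -176, -19), Point A→Point C = (198, -436, -36).
Normal n = (Point A→Point B) × (Point A→Point C) = (-1948, -21114, 245000).
So ∂z/∂x = −n_x/n_z = 0.00795 and ∂z/∂y = −n_y/n_z = 0.08618.
Unit vector along 310° is (sin 310°, cos 310°) = (-0.7660, 0.6428).
Slope in that direction = a·(-0.7660) + b·(0.6428) = 0.04930.
Apparent dip = arctan|0.04930| = 2.8° (true dip is 4.9°, so apparent ≤ true as expected).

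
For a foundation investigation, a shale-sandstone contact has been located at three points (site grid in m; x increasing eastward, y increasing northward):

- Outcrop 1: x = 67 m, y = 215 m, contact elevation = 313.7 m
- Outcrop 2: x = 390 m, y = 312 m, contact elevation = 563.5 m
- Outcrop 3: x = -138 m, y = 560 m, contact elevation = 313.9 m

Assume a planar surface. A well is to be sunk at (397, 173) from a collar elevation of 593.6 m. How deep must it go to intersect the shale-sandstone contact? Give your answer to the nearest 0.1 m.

79.8 m

Let the plane be z = a·x + b·y + c.
Outcrop 2−Outcrop 1: 323a + 97b = 249.8;  Outcrop 3−Outcrop 1: −205a + 345b = 0.2.
Solving gives a = 0.65612, b = 0.39045.
Then c = 313.7 − a·67 − b·215 = 185.79.
At (397, 173): z_contact = 260.48 + 67.55 + 185.79 = 513.82 m.
Depth below ground = 593.6 − 513.82 = 79.8 m.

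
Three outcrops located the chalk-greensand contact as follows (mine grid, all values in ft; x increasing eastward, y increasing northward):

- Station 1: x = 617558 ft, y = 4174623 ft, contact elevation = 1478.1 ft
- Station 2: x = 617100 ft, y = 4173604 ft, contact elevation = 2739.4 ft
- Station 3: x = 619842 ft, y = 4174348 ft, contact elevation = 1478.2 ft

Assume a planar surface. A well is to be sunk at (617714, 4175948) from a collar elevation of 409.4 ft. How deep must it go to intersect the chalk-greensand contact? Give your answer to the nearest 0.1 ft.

509.2 ft

Let the plane be z = a·x + b·y + c.
Station 2−Station 1: −458a − 1019b = 1261.3;  Station 3−Station 1: 2284a − 275b = 0.1.
Solving gives a = −0.141339868, b = −1.174255486.
Then c = 1478.1 − a·617558 − b·4174623 = 4990837.63.
At (617714, 4175948): z_contact = −87307.62 − 4903629.85 + 4990837.63 = -99.84 ft.
Depth below ground = 409.4 − (-99.84) = 509.2 ft.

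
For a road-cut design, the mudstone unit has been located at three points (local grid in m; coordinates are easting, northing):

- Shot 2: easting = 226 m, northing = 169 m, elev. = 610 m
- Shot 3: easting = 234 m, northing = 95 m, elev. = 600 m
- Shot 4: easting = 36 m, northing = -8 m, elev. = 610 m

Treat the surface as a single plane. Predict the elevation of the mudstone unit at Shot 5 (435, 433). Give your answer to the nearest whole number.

Two edge vectors: Shot 2→Shot 3 = (8, -74, -10), Shot 2→Shot 4 = (-190, -177, 0).
Normal n = (Shot 2→Shot 3) × (Shot 2→Shot 4) = (-1770, 1900, -15476).
So ∂z/∂easting = −n_x/n_z = −0.11437 and ∂z/∂northing = −n_y/n_z = 0.12277.
Intercept c from Shot 2: 610 + 25.85 − 20.75 = 615.10.
At (435, 433): z = −49.8 + 53.2 + 615.10 = 618.5 m.

619 m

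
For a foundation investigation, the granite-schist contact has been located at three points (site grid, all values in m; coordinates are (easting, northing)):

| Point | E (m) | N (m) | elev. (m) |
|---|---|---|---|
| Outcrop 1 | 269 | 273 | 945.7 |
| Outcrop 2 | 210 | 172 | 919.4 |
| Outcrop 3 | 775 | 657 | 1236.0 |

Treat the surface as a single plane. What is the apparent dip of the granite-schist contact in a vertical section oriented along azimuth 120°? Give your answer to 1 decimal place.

33.1°

Two edge vectors: Outcrop 1→Outcrop 2 = (-59, -101, -26.3), Outcrop 1→Outcrop 3 = (506, 384, 290.3).
Normal n = (Outcrop 1→Outcrop 2) × (Outcrop 1→Outcrop 3) = (-19221.1, 3819.9, 28450).
So ∂z/∂E = −n_x/n_z = 0.67561 and ∂z/∂N = −n_y/n_z = −0.13427.
Unit vector along 120° is (sin 120°, cos 120°) = (0.8660, -0.5000).
Slope in that direction = a·(0.8660) + b·(-0.5000) = 0.65223.
Apparent dip = arctan|0.65223| = 33.1° (true dip is 34.6°, so apparent ≤ true as expected).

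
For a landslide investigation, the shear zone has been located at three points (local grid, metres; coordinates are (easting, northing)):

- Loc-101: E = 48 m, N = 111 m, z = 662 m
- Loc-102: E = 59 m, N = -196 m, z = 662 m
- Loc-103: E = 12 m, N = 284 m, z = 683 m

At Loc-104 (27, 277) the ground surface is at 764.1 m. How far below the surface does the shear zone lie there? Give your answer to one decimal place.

Two edge vectors: Loc-101→Loc-102 = (11, -307, 0), Loc-101→Loc-103 = (-36, 173, 21).
Normal n = (Loc-101→Loc-102) × (Loc-101→Loc-103) = (-6447, -231, -9149).
So ∂z/∂E = −n_x/n_z = −0.70467 and ∂z/∂N = −n_y/n_z = −0.02525.
Intercept c from Loc-101: 662 + 33.82 + 2.80 = 698.63.
At (27, 277): z_contact = −19.03 − 6.99 + 698.63 = 672.61 m.
Depth below ground = 764.1 − 672.61 = 91.5 m.

91.5 m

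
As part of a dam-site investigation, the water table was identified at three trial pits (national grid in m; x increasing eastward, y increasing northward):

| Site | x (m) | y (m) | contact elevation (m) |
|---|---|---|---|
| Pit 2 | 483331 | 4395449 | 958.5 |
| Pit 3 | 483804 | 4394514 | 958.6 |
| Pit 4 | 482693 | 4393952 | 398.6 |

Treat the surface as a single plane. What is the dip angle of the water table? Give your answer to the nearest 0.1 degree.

24.2°

Let the plane be z = a·x + b·y + c.
Pit 3−Pit 2: 473a − 935b = 0.1;  Pit 4−Pit 2: −638a − 1497b = −559.9.
Solving gives a = 0.40139, b = 0.20295.
Gradient magnitude |∇z| = √(a² + b²) = √(0.16111 + 0.04119) = 0.44978.
True dip = arctan(0.44978) = 24.2°, dipping toward WSW (azimuth ≈ 243°).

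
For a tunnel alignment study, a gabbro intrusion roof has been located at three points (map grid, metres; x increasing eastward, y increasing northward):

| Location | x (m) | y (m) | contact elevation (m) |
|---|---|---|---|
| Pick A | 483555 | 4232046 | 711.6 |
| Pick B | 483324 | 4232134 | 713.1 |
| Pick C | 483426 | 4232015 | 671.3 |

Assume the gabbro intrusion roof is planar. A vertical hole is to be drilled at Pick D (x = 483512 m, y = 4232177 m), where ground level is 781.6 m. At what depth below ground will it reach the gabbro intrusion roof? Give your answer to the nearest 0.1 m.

Let the plane be z = a·x + b·y + c.
Pick B−Pick A: −231a + 88b = 1.5;  Pick C−Pick A: −129a − 31b = −40.3.
Solving gives a = 0.189050937, b = 0.513304165.
Then c = 711.6 − a·483555 − b·4232046 = −2263031.76.
At (483512, 4232177): z_contact = 91408.40 + 2172394.08 − 2263031.76 = 770.71 m.
Depth below ground = 781.6 − 770.71 = 10.9 m.

10.9 m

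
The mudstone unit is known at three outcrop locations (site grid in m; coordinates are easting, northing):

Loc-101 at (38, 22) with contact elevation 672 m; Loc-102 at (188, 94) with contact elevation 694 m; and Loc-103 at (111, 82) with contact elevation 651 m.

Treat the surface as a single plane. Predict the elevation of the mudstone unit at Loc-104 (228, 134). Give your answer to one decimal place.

Let the plane be z = a·easting + b·northing + c.
Loc-102−Loc-101: 150a + 72b = 22;  Loc-103−Loc-101: 73a + 60b = −21.
Solving gives a = 0.75641, b = −1.27030.
Then c = 672 − a·38 − b·22 = 671.20.
At (228, 134): z = 172.5 − 170.2 + 671.20 = 673.4 m.

673.4 m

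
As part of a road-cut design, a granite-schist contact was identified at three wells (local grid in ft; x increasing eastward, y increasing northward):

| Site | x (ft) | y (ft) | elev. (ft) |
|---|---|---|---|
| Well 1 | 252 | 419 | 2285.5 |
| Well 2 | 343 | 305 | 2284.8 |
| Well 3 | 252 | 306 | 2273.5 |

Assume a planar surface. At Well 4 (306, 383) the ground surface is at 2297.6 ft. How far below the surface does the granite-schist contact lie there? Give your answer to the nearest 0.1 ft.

9.2 ft

Let the plane be z = a·x + b·y + c.
Well 2−Well 1: 91a − 114b = −0.7;  Well 3−Well 1: 0a − 113b = −12.
Solving gives a = 0.12534, b = 0.10619.
Then c = 2285.5 − a·252 − b·419 = 2209.42.
At (306, 383): z_contact = 38.35 + 40.67 + 2209.42 = 2288.45 ft.
Depth below ground = 2297.6 − 2288.45 = 9.2 ft.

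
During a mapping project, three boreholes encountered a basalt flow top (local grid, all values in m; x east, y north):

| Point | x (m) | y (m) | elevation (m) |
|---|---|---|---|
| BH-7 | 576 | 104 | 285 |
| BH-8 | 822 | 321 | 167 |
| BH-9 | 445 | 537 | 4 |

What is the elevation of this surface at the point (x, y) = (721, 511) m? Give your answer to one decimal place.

40.5 m

Let the plane be z = a·x + b·y + c.
BH-8−BH-7: 246a + 217b = −118;  BH-9−BH-7: −131a + 433b = −281.
Solving gives a = 0.07324, b = −0.62680.
Then c = 285 − a·576 − b·104 = 308.00.
At (721, 511): z = 52.8 − 320.3 + 308.00 = 40.5 m.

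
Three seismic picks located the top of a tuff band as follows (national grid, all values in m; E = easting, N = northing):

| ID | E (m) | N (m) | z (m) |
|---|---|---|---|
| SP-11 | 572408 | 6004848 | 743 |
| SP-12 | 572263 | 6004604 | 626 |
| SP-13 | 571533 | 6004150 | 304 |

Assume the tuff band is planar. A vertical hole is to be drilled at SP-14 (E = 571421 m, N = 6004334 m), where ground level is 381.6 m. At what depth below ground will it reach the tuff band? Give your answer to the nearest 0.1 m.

39.5 m

Two edge vectors: SP-11→SP-12 = (-145, -244, -117), SP-11→SP-13 = (-875, -698, -439).
Normal n = (SP-11→SP-12) × (SP-11→SP-13) = (25450, 38720, -112290).
So ∂z/∂E = −n_x/n_z = 0.226645293 and ∂z/∂N = −n_y/n_z = 0.344821444.
Intercept c from SP-11: 743 − 129733.58 − 2070600.36 = −2199590.94.
At (571421, 6004334): z_contact = 129509.88 + 2070423.12 − 2199590.94 = 342.06 m.
Depth below ground = 381.6 − 342.06 = 39.5 m.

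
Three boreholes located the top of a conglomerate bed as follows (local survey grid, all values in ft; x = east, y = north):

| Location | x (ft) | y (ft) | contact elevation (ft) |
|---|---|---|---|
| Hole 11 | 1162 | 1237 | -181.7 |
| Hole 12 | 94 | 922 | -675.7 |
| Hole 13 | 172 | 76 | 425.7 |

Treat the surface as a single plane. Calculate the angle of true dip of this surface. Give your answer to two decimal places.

Two edge vectors: Hole 11→Hole 12 = (-1068, -315, -494), Hole 11→Hole 13 = (-990, -1161, 607.4).
Normal n = (Hole 11→Hole 12) × (Hole 11→Hole 13) = (-764865, 1137763.2, 928098).
So ∂z/∂x = −n_x/n_z = 0.82412 and ∂z/∂y = −n_y/n_z = −1.22591.
Gradient magnitude |∇z| = √(a² + b²) = √(0.67918 + 1.50285) = 1.47717.
True dip = arctan(1.47717) = 55.90°, dipping toward NW (azimuth ≈ 326°).

55.90°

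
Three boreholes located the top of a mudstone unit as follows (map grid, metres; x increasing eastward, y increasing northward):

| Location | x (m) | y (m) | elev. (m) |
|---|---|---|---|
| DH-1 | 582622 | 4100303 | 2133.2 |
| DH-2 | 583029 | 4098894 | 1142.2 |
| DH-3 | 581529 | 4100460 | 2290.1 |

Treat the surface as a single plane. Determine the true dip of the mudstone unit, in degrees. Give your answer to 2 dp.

Two edge vectors: DH-1→DH-2 = (407, -1409, -991), DH-1→DH-3 = (-1093, 157, 156.9).
Normal n = (DH-1→DH-2) × (DH-1→DH-3) = (-65485.1, 1019304.7, -1476138).
So ∂z/∂x = −n_x/n_z = −0.04436 and ∂z/∂y = −n_y/n_z = 0.69052.
Gradient magnitude |∇z| = √(a² + b²) = √(0.00197 + 0.47682) = 0.69194.
True dip = arctan(0.69194) = 34.68°, dipping toward S (azimuth ≈ 176°).

34.68°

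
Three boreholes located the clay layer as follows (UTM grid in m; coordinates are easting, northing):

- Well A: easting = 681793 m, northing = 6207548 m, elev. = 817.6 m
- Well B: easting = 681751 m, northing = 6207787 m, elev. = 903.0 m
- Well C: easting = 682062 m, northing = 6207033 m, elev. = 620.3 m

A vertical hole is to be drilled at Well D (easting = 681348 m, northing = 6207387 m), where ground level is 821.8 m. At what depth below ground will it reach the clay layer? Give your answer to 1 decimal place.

26.5 m

Two edge vectors: Well A→Well B = (-42, 239, 85.4), Well A→Well C = (269, -515, -197.3).
Normal n = (Well A→Well B) × (Well A→Well C) = (-3173.7, 14686, -42661).
So ∂z/∂easting = −n_x/n_z = −0.074393474 and ∂z/∂northing = −n_y/n_z = 0.344248846.
Intercept c from Well A: 817.6 + 50720.95 − 2136941.23 = −2085402.68.
At (681348, 6207387): z_contact = −50687.84 + 2136885.81 − 2085402.68 = 795.28 m.
Depth below ground = 821.8 − 795.28 = 26.5 m.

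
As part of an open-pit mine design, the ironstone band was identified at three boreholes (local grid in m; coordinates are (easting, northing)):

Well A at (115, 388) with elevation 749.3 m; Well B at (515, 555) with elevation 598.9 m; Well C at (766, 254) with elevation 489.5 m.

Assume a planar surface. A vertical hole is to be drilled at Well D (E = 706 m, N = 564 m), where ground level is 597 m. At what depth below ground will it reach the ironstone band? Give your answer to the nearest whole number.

73 m

Let the plane be z = a·E + b·N + c.
Well B−Well A: 400a + 167b = −150.4;  Well C−Well A: 651a − 134b = −259.8.
Solving gives a = −0.39146, b = 0.03702.
Then c = 749.3 − a·115 − b·388 = 779.95.
At (706, 564): z_contact = −276.4 + 20.9 + 779.95 = 524.5 m.
Depth below ground = 597 − 524.5 = 73 m.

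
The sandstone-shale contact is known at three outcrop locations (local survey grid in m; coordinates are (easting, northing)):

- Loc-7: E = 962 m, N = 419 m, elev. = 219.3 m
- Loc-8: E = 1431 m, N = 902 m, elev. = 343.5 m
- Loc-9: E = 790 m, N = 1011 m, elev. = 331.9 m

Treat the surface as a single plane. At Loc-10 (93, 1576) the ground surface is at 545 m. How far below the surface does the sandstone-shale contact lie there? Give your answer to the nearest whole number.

134 m

Let the plane be z = a·E + b·N + c.
Loc-8−Loc-7: 469a + 483b = 124.2;  Loc-9−Loc-7: −172a + 592b = 112.6.
Solving gives a = 0.05306, b = 0.20562.
Then c = 219.3 − a·962 − b·419 = 82.10.
At (93, 1576): z_contact = 4.9 + 324.1 + 82.10 = 411.1 m.
Depth below ground = 545 − 411.1 = 134 m.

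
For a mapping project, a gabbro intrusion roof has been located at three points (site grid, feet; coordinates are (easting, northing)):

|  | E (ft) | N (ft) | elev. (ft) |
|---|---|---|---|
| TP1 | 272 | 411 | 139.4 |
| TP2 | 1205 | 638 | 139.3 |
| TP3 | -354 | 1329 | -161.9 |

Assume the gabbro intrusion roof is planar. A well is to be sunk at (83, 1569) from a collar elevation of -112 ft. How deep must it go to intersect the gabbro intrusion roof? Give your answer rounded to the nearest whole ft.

Let the plane be z = a·E + b·N + c.
TP2−TP1: 933a + 227b = −0.1;  TP3−TP1: −626a + 918b = −301.3.
Solving gives a = 0.06840, b = −0.28157.
Then c = 139.4 − a·272 − b·411 = 236.52.
At (83, 1569): z_contact = 5.7 − 441.8 + 236.52 = -199.6 ft.
Depth below ground = -112 − (-199.6) = 88 ft.

88 ft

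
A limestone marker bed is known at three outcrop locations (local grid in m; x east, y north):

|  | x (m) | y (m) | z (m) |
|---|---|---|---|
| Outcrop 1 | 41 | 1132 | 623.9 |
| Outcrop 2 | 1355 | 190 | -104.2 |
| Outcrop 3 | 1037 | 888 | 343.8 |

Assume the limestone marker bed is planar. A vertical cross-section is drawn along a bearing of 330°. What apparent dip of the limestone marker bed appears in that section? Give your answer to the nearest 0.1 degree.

29.7°

Two edge vectors: Outcrop 1→Outcrop 2 = (1314, -942, -728.1), Outcrop 1→Outcrop 3 = (996, -244, -280.1).
Normal n = (Outcrop 1→Outcrop 2) × (Outcrop 1→Outcrop 3) = (86197.8, -357136.2, 617616).
So ∂z/∂x = −n_x/n_z = −0.13957 and ∂z/∂y = −n_y/n_z = 0.57825.
Unit vector along 330° is (sin 330°, cos 330°) = (-0.5000, 0.8660).
Slope in that direction = a·(-0.5000) + b·(0.8660) = 0.57056.
Apparent dip = arctan|0.57056| = 29.7° (true dip is 30.7°, so apparent ≤ true as expected).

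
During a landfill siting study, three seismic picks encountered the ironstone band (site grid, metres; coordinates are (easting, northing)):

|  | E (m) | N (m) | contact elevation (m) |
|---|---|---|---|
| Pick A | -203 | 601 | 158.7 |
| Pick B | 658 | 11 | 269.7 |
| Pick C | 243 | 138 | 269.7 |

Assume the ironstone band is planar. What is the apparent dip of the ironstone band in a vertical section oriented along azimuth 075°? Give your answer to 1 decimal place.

10.7°

Two edge vectors: Pick A→Pick B = (861, -590, 111), Pick A→Pick C = (446, -463, 111).
Normal n = (Pick A→Pick B) × (Pick A→Pick C) = (-14097, -46065, -135503).
So ∂z/∂E = −n_x/n_z = −0.10403 and ∂z/∂N = −n_y/n_z = −0.33996.
Unit vector along 075° is (sin 75°, cos 75°) = (0.9659, 0.2588).
Slope in that direction = a·(0.9659) + b·(0.2588) = −0.18848.
Apparent dip = arctan|0.18848| = 10.7° (true dip is 19.6°, so apparent ≤ true as expected).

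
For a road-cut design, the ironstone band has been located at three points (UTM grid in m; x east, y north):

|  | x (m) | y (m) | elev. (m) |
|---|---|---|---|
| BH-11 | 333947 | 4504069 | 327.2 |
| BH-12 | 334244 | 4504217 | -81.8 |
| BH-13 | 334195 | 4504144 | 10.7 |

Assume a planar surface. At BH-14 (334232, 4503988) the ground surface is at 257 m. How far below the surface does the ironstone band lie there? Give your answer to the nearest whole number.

207 m

Let the plane be z = a·x + b·y + c.
BH-12−BH-11: 297a + 148b = −409;  BH-13−BH-11: 248a + 75b = −316.5.
Solving gives a = −1.12045187, b = −0.51503916.
Then c = 327.2 − a·333947 − b·4504069 = 2694270.64.
At (334232, 4503988): z_contact = −374490.9 − 2319730.2 + 2694270.64 = 49.6 m.
Depth below ground = 257 − 49.6 = 207 m.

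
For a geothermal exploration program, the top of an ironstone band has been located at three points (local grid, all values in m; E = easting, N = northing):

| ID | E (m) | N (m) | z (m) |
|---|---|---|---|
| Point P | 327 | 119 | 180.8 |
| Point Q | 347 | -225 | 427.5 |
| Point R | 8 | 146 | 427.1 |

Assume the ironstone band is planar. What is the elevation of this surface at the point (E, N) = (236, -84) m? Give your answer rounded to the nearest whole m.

Two edge vectors: Point P→Point Q = (20, -344, 246.7), Point P→Point R = (-319, 27, 246.3).
Normal n = (Point P→Point Q) × (Point P→Point R) = (-91388.1, -83623.3, -109196).
So ∂z/∂E = −n_x/n_z = −0.83692 and ∂z/∂N = −n_y/n_z = −0.76581.
Intercept c from Point P: 180.8 + 273.67 + 91.13 = 545.60.
At (236, -84): z = −197.5 + 64.3 + 545.60 = 412.4 m.

412 m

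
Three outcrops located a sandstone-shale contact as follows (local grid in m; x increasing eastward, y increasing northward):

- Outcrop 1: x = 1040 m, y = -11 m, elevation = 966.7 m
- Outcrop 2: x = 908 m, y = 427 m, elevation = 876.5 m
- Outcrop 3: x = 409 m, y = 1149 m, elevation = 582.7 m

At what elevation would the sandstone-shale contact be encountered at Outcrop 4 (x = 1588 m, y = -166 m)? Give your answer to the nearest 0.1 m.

Let the plane be z = a·x + b·y + c.
Outcrop 2−Outcrop 1: −132a + 438b = −90.2;  Outcrop 3−Outcrop 1: −631a + 1160b = −384.
Solving gives a = 0.515666, b = −0.050530.
Then c = 966.7 − a·1040 − b·-11 = 429.85.
At (1588, -166): z = 818.9 + 8.4 + 429.85 = 1257.1 m.

1257.1 m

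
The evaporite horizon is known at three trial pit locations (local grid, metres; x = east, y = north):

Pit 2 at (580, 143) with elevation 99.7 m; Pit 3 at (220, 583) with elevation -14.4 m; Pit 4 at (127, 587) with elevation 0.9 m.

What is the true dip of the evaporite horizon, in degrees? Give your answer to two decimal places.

Let the plane be z = a·x + b·y + c.
Pit 3−Pit 2: −360a + 440b = −114.1;  Pit 4−Pit 2: −453a + 444b = −98.8.
Solving gives a = −0.18208, b = −0.40829.
Gradient magnitude |∇z| = √(a² + b²) = √(0.03315 + 0.16670) = 0.44705.
True dip = arctan(0.44705) = 24.09°, dipping toward NNE (azimuth ≈ 024°).

24.09°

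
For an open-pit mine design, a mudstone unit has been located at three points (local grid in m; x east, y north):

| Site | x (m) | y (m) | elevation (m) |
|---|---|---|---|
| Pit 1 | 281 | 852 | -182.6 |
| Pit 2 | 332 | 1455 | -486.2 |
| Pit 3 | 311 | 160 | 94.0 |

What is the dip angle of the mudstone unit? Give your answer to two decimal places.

42.63°

Two edge vectors: Pit 1→Pit 2 = (51, 603, -303.6), Pit 1→Pit 3 = (30, -692, 276.6).
Normal n = (Pit 1→Pit 2) × (Pit 1→Pit 3) = (-43301.4, -23214.6, -53382).
So ∂z/∂x = −n_x/n_z = −0.81116 and ∂z/∂y = −n_y/n_z = −0.43488.
Gradient magnitude |∇z| = √(a² + b²) = √(0.65798 + 0.18912) = 0.92038.
True dip = arctan(0.92038) = 42.63°, dipping toward ENE (azimuth ≈ 062°).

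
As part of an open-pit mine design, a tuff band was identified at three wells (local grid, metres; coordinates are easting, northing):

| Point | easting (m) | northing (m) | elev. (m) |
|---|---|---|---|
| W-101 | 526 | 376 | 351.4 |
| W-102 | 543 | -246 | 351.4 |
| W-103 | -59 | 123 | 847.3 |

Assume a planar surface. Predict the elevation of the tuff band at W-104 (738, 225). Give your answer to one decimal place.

177.2 m

Let the plane be z = a·easting + b·northing + c.
W-102−W-101: 17a − 622b = 0;  W-103−W-101: −585a − 253b = 495.9.
Solving gives a = −0.83779, b = −0.02290.
Then c = 351.4 − a·526 − b·376 = 800.69.
At (738, 225): z = −618.3 − 5.2 + 800.69 = 177.2 m.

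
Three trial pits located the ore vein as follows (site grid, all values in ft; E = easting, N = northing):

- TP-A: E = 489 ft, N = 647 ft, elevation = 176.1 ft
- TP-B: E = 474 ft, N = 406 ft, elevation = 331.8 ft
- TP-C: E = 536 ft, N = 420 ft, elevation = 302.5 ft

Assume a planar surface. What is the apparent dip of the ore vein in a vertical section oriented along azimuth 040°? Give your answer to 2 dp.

34.69°

Let the plane be z = a·E + b·N + c.
TP-B−TP-A: −15a − 241b = 155.7;  TP-C−TP-A: 47a − 227b = 126.4.
Solving gives a = −0.33135, b = −0.62543.
Unit vector along 040° is (sin 40°, cos 40°) = (0.6428, 0.7660).
Slope in that direction = a·(0.6428) + b·(0.7660) = −0.69210.
Apparent dip = arctan|0.69210| = 34.69° (true dip is 35.3°, so apparent ≤ true as expected).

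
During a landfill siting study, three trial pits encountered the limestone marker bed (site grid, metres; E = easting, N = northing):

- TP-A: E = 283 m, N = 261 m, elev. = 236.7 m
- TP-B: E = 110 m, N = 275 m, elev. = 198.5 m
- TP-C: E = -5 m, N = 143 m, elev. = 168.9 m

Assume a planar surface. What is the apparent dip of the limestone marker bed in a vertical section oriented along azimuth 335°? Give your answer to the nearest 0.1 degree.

3.9°

Let the plane be z = a·E + b·N + c.
TP-B−TP-A: −173a + 14b = −38.2;  TP-C−TP-A: −288a − 118b = −67.8.
Solving gives a = 0.22322, b = 0.02977.
Unit vector along 335° is (sin 335°, cos 335°) = (-0.4226, 0.9063).
Slope in that direction = a·(-0.4226) + b·(0.9063) = −0.06735.
Apparent dip = arctan|0.06735| = 3.9° (true dip is 12.7°, so apparent ≤ true as expected).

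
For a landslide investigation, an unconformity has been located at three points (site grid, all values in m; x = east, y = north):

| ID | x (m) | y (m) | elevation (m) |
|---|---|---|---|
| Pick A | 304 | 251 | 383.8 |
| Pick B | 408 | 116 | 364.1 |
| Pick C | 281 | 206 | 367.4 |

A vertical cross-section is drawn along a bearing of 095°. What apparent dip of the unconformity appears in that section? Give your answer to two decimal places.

Let the plane be z = a·x + b·y + c.
Pick B−Pick A: 104a − 135b = −19.7;  Pick C−Pick A: −23a − 45b = −16.4.
Solving gives a = 0.17052, b = 0.27729.
Unit vector along 095° is (sin 95°, cos 95°) = (0.9962, -0.0872).
Slope in that direction = a·(0.9962) + b·(-0.0872) = 0.14570.
Apparent dip = arctan|0.14570| = 8.29° (true dip is 18.0°, so apparent ≤ true as expected).

8.29°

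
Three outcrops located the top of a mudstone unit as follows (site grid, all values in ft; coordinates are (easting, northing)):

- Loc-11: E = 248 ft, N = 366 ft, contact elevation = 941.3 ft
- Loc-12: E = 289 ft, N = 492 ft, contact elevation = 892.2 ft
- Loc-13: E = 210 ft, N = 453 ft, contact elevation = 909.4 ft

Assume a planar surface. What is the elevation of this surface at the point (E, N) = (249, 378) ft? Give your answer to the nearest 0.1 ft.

Two edge vectors: Loc-11→Loc-12 = (41, 126, -49.1), Loc-11→Loc-13 = (-38, 87, -31.9).
Normal n = (Loc-11→Loc-12) × (Loc-11→Loc-13) = (252.3, 3173.7, 8355).
So ∂z/∂E = −n_x/n_z = −0.03020 and ∂z/∂N = −n_y/n_z = −0.37986.
Intercept c from Loc-11: 941.3 + 7.49 + 139.03 = 1087.82.
At (249, 378): z = −7.5 − 143.6 + 1087.82 = 936.7 ft.

936.7 ft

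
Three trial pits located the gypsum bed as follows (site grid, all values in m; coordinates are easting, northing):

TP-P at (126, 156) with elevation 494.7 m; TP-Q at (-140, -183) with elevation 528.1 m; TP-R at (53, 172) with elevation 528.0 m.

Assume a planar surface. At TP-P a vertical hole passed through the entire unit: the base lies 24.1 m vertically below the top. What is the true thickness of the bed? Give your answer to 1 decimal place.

21.9 m

Let the plane be z = a·easting + b·northing + c.
TP-Q−TP-P: −266a − 339b = 33.4;  TP-R−TP-P: −73a + 16b = 33.3.
Solving gives a = −0.40765, b = 0.22134.
|∇z| = √(a²+b²) = 0.46387, so dip δ = arctan(0.46387) = 24.88°.
True thickness = vertical thickness × cos δ = 24.1 × cos 24.88° = 21.9 m.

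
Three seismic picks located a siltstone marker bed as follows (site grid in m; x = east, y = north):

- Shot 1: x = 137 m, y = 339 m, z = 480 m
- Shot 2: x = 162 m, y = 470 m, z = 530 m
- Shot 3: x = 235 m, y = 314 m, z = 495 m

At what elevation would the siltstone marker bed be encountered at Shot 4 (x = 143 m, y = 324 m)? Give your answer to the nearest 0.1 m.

476.4 m

Two edge vectors: Shot 1→Shot 2 = (25, 131, 50), Shot 1→Shot 3 = (98, -25, 15).
Normal n = (Shot 1→Shot 2) × (Shot 1→Shot 3) = (3215, 4525, -13463).
So ∂z/∂x = −n_x/n_z = 0.23880 and ∂z/∂y = −n_y/n_z = 0.33611.
Intercept c from Shot 1: 480 − 32.72 − 113.94 = 333.34.
At (143, 324): z = 34.1 + 108.9 + 333.34 = 476.4 m.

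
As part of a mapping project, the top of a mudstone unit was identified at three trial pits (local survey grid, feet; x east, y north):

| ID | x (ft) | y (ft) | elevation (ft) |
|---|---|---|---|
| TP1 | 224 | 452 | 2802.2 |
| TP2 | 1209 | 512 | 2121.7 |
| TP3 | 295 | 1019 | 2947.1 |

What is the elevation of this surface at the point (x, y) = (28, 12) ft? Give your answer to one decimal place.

2790.1 ft

Two edge vectors: TP1→TP2 = (985, 60, -680.5), TP1→TP3 = (71, 567, 144.9).
Normal n = (TP1→TP2) × (TP1→TP3) = (394537.5, -191042, 554235).
So ∂z/∂x = −n_x/n_z = −0.711860 and ∂z/∂y = −n_y/n_z = 0.344695.
Intercept c from TP1: 2802.2 + 159.46 − 155.80 = 2805.85.
At (28, 12): z = −19.9 + 4.1 + 2805.85 = 2790.1 ft.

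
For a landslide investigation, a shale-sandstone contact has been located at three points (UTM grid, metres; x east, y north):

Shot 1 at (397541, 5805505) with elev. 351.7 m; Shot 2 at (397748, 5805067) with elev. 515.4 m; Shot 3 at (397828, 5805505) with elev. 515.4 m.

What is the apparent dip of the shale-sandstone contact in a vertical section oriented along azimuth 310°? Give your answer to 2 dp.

26.74°

Two edge vectors: Shot 1→Shot 2 = (207, -438, 163.7), Shot 1→Shot 3 = (287, 0, 163.7).
Normal n = (Shot 1→Shot 2) × (Shot 1→Shot 3) = (-71700.6, 13096, 125706).
So ∂z/∂x = −n_x/n_z = 0.57038 and ∂z/∂y = −n_y/n_z = −0.10418.
Unit vector along 310° is (sin 310°, cos 310°) = (-0.7660, 0.6428).
Slope in that direction = a·(-0.7660) + b·(0.6428) = −0.50390.
Apparent dip = arctan|0.50390| = 26.74° (true dip is 30.1°, so apparent ≤ true as expected).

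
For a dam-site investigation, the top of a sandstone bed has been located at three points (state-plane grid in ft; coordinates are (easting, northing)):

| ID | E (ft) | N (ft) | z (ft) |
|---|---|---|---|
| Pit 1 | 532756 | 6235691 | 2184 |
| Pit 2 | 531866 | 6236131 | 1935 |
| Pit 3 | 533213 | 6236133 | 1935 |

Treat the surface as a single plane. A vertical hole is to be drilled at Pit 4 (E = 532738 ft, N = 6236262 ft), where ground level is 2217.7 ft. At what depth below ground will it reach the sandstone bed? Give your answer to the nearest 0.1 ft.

Let the plane be z = a·E + b·N + c.
Pit 2−Pit 1: −890a + 440b = −249;  Pit 3−Pit 1: 457a + 442b = −249.
Solving gives a = 0.000837735, b = −0.564214581.
Then c = 2184 − a·532756 − b·6235691 = 3520005.48.
At (532738, 6236262): z_contact = 446.29 − 3518589.95 + 3520005.48 = 1861.82 ft.
Depth below ground = 2217.7 − 1861.82 = 355.9 ft.

355.9 ft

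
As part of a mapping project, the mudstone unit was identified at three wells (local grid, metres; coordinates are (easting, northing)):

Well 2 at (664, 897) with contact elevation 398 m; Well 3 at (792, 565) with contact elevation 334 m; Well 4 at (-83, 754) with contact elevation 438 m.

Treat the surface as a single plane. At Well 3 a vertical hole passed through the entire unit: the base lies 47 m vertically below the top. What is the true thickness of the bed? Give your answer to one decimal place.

46.2 m

Let the plane be z = a·E + b·N + c.
Well 3−Well 2: 128a − 332b = −64;  Well 4−Well 2: −747a − 143b = 40.
Solving gives a = −0.08423, b = 0.16030.
|∇z| = √(a²+b²) = 0.18108, so dip δ = arctan(0.18108) = 10.26°.
True thickness = vertical thickness × cos δ = 47 × cos 10.26° = 46.2 m.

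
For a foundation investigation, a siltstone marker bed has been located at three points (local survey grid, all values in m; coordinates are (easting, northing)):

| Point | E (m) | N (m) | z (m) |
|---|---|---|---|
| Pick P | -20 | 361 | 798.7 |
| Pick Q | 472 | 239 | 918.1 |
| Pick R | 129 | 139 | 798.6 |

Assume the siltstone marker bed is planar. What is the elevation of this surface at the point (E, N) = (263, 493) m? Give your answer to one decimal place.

Two edge vectors: Pick P→Pick Q = (492, -122, 119.4), Pick P→Pick R = (149, -222, -0.1).
Normal n = (Pick P→Pick Q) × (Pick P→Pick R) = (26519, 17839.8, -91046).
So ∂z/∂E = −n_x/n_z = 0.29127 and ∂z/∂N = −n_y/n_z = 0.19594.
Intercept c from Pick P: 798.7 + 5.83 − 70.74 = 733.79.
At (263, 493): z = 76.6 + 96.6 + 733.79 = 907.0 m.

907.0 m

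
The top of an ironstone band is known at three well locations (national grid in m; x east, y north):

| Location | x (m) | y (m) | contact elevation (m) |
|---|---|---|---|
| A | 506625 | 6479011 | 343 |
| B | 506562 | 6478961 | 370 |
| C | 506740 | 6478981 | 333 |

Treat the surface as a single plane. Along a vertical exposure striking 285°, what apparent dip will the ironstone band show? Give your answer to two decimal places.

4.68°

Two edge vectors: A→B = (-63, -50, 27), A→C = (115, -30, -10).
Normal n = (A→B) × (A→C) = (1310, 2475, 7640).
So ∂z/∂x = −n_x/n_z = −0.17147 and ∂z/∂y = −n_y/n_z = −0.32395.
Unit vector along 285° is (sin 285°, cos 285°) = (-0.9659, 0.2588).
Slope in that direction = a·(-0.9659) + b·(0.2588) = 0.08178.
Apparent dip = arctan|0.08178| = 4.68° (true dip is 20.1°, so apparent ≤ true as expected).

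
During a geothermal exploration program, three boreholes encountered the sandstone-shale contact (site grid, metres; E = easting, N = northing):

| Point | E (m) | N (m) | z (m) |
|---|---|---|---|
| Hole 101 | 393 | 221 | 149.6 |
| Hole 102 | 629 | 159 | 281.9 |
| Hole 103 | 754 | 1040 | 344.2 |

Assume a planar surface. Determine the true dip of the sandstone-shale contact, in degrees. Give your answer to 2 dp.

Two edge vectors: Hole 101→Hole 102 = (236, -62, 132.3), Hole 101→Hole 103 = (361, 819, 194.6).
Normal n = (Hole 101→Hole 102) × (Hole 101→Hole 103) = (-120418.9, 1834.7, 215666).
So ∂z/∂E = −n_x/n_z = 0.55836 and ∂z/∂N = −n_y/n_z = −0.00851.
Gradient magnitude |∇z| = √(a² + b²) = √(0.31176 + 0.00007) = 0.55842.
True dip = arctan(0.55842) = 29.18°, dipping toward W (azimuth ≈ 271°).

29.18°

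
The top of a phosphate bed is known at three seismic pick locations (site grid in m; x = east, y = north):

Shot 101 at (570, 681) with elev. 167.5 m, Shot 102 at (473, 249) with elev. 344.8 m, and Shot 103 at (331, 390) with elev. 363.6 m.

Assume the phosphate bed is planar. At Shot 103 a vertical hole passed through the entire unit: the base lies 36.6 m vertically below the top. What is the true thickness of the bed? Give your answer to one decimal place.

32.2 m

Let the plane be z = a·x + b·y + c.
Shot 102−Shot 101: −97a − 432b = 177.3;  Shot 103−Shot 101: −239a − 291b = 196.1.
Solving gives a = −0.44149, b = −0.31129.
|∇z| = √(a²+b²) = 0.54020, so dip δ = arctan(0.54020) = 28.38°.
True thickness = vertical thickness × cos δ = 36.6 × cos 28.38° = 32.2 m.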